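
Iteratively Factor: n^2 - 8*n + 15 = (n - 3)*(n - 5)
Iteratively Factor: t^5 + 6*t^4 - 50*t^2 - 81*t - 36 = (t + 1)*(t^4 + 5*t^3 - 5*t^2 - 45*t - 36) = (t + 1)*(t + 4)*(t^3 + t^2 - 9*t - 9) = (t - 3)*(t + 1)*(t + 4)*(t^2 + 4*t + 3) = (t - 3)*(t + 1)*(t + 3)*(t + 4)*(t + 1)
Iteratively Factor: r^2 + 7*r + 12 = (r + 3)*(r + 4)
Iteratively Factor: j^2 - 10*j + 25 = (j - 5)*(j - 5)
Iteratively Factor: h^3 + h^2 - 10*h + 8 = (h - 1)*(h^2 + 2*h - 8) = (h - 1)*(h + 4)*(h - 2)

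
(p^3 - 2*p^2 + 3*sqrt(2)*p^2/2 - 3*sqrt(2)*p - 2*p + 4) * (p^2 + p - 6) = p^5 - p^4 + 3*sqrt(2)*p^4/2 - 10*p^3 - 3*sqrt(2)*p^3/2 - 12*sqrt(2)*p^2 + 14*p^2 + 16*p + 18*sqrt(2)*p - 24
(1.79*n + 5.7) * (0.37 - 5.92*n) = -10.5968*n^2 - 33.0817*n + 2.109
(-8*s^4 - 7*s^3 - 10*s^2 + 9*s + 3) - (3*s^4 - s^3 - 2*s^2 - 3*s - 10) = -11*s^4 - 6*s^3 - 8*s^2 + 12*s + 13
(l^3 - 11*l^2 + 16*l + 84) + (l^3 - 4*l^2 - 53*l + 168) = 2*l^3 - 15*l^2 - 37*l + 252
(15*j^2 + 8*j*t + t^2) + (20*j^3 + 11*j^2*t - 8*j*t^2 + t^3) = 20*j^3 + 11*j^2*t + 15*j^2 - 8*j*t^2 + 8*j*t + t^3 + t^2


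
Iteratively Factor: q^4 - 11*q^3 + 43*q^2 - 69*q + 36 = (q - 1)*(q^3 - 10*q^2 + 33*q - 36) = (q - 4)*(q - 1)*(q^2 - 6*q + 9) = (q - 4)*(q - 3)*(q - 1)*(q - 3)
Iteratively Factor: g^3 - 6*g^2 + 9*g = (g - 3)*(g^2 - 3*g) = g*(g - 3)*(g - 3)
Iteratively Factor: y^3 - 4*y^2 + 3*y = (y - 1)*(y^2 - 3*y) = y*(y - 1)*(y - 3)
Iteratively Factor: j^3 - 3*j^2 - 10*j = (j - 5)*(j^2 + 2*j) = (j - 5)*(j + 2)*(j)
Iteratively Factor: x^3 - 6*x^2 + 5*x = (x)*(x^2 - 6*x + 5) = x*(x - 5)*(x - 1)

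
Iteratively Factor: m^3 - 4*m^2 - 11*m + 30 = (m - 2)*(m^2 - 2*m - 15) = (m - 2)*(m + 3)*(m - 5)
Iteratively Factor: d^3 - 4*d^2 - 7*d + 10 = (d - 1)*(d^2 - 3*d - 10) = (d - 1)*(d + 2)*(d - 5)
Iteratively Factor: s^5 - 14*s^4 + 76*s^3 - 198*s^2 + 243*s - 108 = (s - 4)*(s^4 - 10*s^3 + 36*s^2 - 54*s + 27) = (s - 4)*(s - 1)*(s^3 - 9*s^2 + 27*s - 27) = (s - 4)*(s - 3)*(s - 1)*(s^2 - 6*s + 9) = (s - 4)*(s - 3)^2*(s - 1)*(s - 3)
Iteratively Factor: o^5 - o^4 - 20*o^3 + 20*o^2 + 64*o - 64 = (o + 4)*(o^4 - 5*o^3 + 20*o - 16) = (o - 4)*(o + 4)*(o^3 - o^2 - 4*o + 4) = (o - 4)*(o + 2)*(o + 4)*(o^2 - 3*o + 2) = (o - 4)*(o - 1)*(o + 2)*(o + 4)*(o - 2)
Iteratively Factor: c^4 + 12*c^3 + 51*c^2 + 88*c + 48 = (c + 4)*(c^3 + 8*c^2 + 19*c + 12) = (c + 4)^2*(c^2 + 4*c + 3) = (c + 3)*(c + 4)^2*(c + 1)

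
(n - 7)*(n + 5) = n^2 - 2*n - 35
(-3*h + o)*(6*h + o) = -18*h^2 + 3*h*o + o^2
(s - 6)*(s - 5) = s^2 - 11*s + 30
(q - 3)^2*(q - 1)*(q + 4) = q^4 - 3*q^3 - 13*q^2 + 51*q - 36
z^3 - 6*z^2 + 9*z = z*(z - 3)^2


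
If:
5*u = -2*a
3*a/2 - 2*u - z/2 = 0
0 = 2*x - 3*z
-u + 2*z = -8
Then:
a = -5/6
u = 1/3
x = -23/4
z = -23/6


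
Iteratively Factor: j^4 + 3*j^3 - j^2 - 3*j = (j - 1)*(j^3 + 4*j^2 + 3*j) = j*(j - 1)*(j^2 + 4*j + 3) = j*(j - 1)*(j + 3)*(j + 1)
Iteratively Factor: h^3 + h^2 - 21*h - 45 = (h + 3)*(h^2 - 2*h - 15) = (h + 3)^2*(h - 5)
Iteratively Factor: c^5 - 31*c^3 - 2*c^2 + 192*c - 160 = (c - 2)*(c^4 + 2*c^3 - 27*c^2 - 56*c + 80) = (c - 2)*(c + 4)*(c^3 - 2*c^2 - 19*c + 20) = (c - 5)*(c - 2)*(c + 4)*(c^2 + 3*c - 4) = (c - 5)*(c - 2)*(c - 1)*(c + 4)*(c + 4)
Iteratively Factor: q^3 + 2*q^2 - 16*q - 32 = (q + 2)*(q^2 - 16) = (q - 4)*(q + 2)*(q + 4)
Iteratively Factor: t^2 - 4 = (t + 2)*(t - 2)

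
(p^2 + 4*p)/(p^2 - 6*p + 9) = p*(p + 4)/(p^2 - 6*p + 9)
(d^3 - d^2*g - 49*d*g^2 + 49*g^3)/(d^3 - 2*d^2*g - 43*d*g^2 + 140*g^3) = (d^2 - 8*d*g + 7*g^2)/(d^2 - 9*d*g + 20*g^2)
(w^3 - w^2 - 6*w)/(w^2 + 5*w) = (w^2 - w - 6)/(w + 5)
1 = 1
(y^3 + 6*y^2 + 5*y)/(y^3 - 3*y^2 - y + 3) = y*(y + 5)/(y^2 - 4*y + 3)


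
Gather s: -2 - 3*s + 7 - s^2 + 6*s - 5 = -s^2 + 3*s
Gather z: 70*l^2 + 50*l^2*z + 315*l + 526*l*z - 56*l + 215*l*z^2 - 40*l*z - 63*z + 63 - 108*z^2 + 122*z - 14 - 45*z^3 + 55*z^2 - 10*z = 70*l^2 + 259*l - 45*z^3 + z^2*(215*l - 53) + z*(50*l^2 + 486*l + 49) + 49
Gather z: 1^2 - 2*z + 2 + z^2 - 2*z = z^2 - 4*z + 3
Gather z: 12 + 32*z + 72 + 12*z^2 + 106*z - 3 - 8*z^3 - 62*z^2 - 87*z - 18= -8*z^3 - 50*z^2 + 51*z + 63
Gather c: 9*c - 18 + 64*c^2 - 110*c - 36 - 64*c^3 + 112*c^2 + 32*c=-64*c^3 + 176*c^2 - 69*c - 54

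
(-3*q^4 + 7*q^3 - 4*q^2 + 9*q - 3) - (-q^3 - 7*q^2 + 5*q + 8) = -3*q^4 + 8*q^3 + 3*q^2 + 4*q - 11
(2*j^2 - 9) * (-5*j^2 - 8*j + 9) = -10*j^4 - 16*j^3 + 63*j^2 + 72*j - 81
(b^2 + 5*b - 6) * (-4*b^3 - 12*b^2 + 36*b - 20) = -4*b^5 - 32*b^4 + 232*b^2 - 316*b + 120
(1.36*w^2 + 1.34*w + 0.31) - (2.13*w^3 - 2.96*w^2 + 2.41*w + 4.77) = -2.13*w^3 + 4.32*w^2 - 1.07*w - 4.46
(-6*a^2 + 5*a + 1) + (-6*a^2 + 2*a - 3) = -12*a^2 + 7*a - 2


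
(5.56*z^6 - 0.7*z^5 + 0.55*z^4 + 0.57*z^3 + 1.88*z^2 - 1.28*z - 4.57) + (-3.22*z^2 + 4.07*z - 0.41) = 5.56*z^6 - 0.7*z^5 + 0.55*z^4 + 0.57*z^3 - 1.34*z^2 + 2.79*z - 4.98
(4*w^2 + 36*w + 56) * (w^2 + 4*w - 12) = 4*w^4 + 52*w^3 + 152*w^2 - 208*w - 672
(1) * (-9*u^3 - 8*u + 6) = -9*u^3 - 8*u + 6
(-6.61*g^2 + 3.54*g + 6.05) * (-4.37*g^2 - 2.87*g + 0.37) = 28.8857*g^4 + 3.5009*g^3 - 39.044*g^2 - 16.0537*g + 2.2385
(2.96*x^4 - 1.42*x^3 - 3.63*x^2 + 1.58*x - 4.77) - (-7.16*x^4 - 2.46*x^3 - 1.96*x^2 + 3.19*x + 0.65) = 10.12*x^4 + 1.04*x^3 - 1.67*x^2 - 1.61*x - 5.42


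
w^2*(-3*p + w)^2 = 9*p^2*w^2 - 6*p*w^3 + w^4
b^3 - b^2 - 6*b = b*(b - 3)*(b + 2)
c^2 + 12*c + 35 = (c + 5)*(c + 7)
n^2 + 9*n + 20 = (n + 4)*(n + 5)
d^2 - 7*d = d*(d - 7)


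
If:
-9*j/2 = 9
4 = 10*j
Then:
No Solution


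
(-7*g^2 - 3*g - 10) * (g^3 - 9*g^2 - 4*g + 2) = -7*g^5 + 60*g^4 + 45*g^3 + 88*g^2 + 34*g - 20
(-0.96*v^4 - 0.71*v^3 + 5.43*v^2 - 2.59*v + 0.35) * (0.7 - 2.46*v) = 2.3616*v^5 + 1.0746*v^4 - 13.8548*v^3 + 10.1724*v^2 - 2.674*v + 0.245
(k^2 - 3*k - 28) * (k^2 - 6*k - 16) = k^4 - 9*k^3 - 26*k^2 + 216*k + 448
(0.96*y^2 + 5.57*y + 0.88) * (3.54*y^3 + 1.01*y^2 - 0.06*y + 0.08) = 3.3984*y^5 + 20.6874*y^4 + 8.6833*y^3 + 0.6314*y^2 + 0.3928*y + 0.0704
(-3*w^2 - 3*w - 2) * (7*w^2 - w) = -21*w^4 - 18*w^3 - 11*w^2 + 2*w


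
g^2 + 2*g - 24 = (g - 4)*(g + 6)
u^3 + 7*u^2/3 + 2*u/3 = u*(u + 1/3)*(u + 2)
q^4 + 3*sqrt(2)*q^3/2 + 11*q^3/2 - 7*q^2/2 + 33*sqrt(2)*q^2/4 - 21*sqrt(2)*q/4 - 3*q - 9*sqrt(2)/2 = (q - 1)*(q + 1/2)*(q + 6)*(q + 3*sqrt(2)/2)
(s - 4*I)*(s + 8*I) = s^2 + 4*I*s + 32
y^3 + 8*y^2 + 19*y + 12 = (y + 1)*(y + 3)*(y + 4)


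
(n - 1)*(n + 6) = n^2 + 5*n - 6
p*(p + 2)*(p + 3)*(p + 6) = p^4 + 11*p^3 + 36*p^2 + 36*p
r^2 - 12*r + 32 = (r - 8)*(r - 4)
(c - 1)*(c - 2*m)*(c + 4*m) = c^3 + 2*c^2*m - c^2 - 8*c*m^2 - 2*c*m + 8*m^2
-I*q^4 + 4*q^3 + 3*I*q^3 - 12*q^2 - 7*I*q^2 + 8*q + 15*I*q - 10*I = (q - 2)*(q - I)*(q + 5*I)*(-I*q + I)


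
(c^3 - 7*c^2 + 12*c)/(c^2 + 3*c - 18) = c*(c - 4)/(c + 6)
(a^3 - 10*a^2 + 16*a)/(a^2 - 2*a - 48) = a*(a - 2)/(a + 6)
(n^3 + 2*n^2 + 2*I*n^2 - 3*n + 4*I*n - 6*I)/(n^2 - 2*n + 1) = (n^2 + n*(3 + 2*I) + 6*I)/(n - 1)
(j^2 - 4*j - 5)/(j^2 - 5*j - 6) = (j - 5)/(j - 6)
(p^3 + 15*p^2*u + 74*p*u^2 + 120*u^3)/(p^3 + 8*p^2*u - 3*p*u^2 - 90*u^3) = (p + 4*u)/(p - 3*u)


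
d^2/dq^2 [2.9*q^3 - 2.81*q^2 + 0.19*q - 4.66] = 17.4*q - 5.62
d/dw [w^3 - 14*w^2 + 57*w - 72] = 3*w^2 - 28*w + 57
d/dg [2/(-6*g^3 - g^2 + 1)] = 4*g*(9*g + 1)/(6*g^3 + g^2 - 1)^2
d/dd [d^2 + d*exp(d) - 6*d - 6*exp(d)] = d*exp(d) + 2*d - 5*exp(d) - 6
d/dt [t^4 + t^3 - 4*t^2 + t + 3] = 4*t^3 + 3*t^2 - 8*t + 1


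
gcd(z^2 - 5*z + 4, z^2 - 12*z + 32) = z - 4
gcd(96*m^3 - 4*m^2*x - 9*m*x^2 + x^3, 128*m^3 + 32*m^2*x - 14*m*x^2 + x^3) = -8*m + x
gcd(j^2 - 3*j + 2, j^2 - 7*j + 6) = j - 1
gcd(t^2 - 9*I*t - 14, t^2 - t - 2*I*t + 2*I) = t - 2*I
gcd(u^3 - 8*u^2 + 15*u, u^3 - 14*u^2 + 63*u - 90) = u^2 - 8*u + 15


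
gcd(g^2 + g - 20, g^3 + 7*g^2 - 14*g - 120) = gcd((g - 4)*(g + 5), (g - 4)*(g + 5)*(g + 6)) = g^2 + g - 20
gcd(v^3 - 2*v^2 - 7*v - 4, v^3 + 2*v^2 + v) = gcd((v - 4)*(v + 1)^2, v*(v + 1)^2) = v^2 + 2*v + 1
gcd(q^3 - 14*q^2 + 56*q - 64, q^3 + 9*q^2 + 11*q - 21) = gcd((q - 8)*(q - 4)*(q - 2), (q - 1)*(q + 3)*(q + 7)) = 1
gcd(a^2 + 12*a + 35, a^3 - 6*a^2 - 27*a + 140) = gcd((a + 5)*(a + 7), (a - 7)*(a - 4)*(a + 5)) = a + 5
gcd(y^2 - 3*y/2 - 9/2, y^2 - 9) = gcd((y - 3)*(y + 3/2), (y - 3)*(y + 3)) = y - 3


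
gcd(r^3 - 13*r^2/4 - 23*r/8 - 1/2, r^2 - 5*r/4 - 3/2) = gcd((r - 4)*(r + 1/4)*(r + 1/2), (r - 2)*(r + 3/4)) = 1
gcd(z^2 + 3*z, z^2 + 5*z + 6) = z + 3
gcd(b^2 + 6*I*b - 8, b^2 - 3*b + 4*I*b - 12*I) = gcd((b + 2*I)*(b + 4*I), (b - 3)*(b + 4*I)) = b + 4*I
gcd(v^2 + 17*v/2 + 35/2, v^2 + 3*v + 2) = 1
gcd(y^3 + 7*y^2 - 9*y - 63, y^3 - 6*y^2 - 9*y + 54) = y^2 - 9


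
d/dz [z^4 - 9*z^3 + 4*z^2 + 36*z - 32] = 4*z^3 - 27*z^2 + 8*z + 36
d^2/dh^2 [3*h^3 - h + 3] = 18*h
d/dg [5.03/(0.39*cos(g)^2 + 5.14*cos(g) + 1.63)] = (3.9234*cos(g) + 25.8542)*sin(g)/(0.39*cos(g)^2 + 5.14*cos(g) + 1.63)^2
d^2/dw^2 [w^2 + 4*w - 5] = 2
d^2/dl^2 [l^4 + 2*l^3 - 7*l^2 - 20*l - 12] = 12*l^2 + 12*l - 14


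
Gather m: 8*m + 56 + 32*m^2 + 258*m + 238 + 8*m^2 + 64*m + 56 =40*m^2 + 330*m + 350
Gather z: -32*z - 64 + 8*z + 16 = -24*z - 48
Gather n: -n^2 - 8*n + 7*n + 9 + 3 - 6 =-n^2 - n + 6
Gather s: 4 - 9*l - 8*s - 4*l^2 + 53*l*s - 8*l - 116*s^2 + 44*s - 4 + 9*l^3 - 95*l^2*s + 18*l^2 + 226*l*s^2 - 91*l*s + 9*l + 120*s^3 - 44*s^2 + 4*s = 9*l^3 + 14*l^2 - 8*l + 120*s^3 + s^2*(226*l - 160) + s*(-95*l^2 - 38*l + 40)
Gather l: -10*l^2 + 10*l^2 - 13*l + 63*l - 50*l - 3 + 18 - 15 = 0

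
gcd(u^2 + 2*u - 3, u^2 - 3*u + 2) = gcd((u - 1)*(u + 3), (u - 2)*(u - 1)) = u - 1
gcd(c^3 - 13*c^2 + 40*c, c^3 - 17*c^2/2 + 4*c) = c^2 - 8*c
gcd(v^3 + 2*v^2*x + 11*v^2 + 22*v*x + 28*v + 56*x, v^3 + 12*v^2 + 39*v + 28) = v^2 + 11*v + 28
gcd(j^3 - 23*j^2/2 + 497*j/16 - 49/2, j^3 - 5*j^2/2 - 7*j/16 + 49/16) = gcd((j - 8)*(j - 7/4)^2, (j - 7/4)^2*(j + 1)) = j^2 - 7*j/2 + 49/16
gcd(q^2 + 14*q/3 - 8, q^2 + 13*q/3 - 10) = q + 6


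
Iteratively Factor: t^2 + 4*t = (t + 4)*(t)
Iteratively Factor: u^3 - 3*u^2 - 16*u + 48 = (u + 4)*(u^2 - 7*u + 12) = (u - 4)*(u + 4)*(u - 3)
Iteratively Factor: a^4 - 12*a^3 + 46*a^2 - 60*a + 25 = (a - 1)*(a^3 - 11*a^2 + 35*a - 25) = (a - 1)^2*(a^2 - 10*a + 25) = (a - 5)*(a - 1)^2*(a - 5)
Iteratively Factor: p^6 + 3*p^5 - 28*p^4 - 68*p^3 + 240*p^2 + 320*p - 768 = (p + 4)*(p^5 - p^4 - 24*p^3 + 28*p^2 + 128*p - 192) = (p - 4)*(p + 4)*(p^4 + 3*p^3 - 12*p^2 - 20*p + 48) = (p - 4)*(p - 2)*(p + 4)*(p^3 + 5*p^2 - 2*p - 24) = (p - 4)*(p - 2)*(p + 3)*(p + 4)*(p^2 + 2*p - 8) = (p - 4)*(p - 2)*(p + 3)*(p + 4)^2*(p - 2)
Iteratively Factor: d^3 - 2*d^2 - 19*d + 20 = (d + 4)*(d^2 - 6*d + 5) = (d - 1)*(d + 4)*(d - 5)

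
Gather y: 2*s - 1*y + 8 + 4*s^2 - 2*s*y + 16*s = 4*s^2 + 18*s + y*(-2*s - 1) + 8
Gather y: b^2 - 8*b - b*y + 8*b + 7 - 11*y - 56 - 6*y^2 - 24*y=b^2 - 6*y^2 + y*(-b - 35) - 49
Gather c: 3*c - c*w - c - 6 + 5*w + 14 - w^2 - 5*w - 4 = c*(2 - w) - w^2 + 4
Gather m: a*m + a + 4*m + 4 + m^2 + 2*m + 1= a + m^2 + m*(a + 6) + 5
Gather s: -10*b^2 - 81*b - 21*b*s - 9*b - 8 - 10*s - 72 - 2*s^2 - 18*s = -10*b^2 - 90*b - 2*s^2 + s*(-21*b - 28) - 80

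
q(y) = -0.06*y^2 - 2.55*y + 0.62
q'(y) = -0.12*y - 2.55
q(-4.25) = 10.37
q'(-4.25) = -2.04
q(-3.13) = 8.01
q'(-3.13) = -2.17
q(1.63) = -3.70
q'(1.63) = -2.75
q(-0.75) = 2.50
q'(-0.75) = -2.46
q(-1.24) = 3.69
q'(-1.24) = -2.40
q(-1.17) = 3.52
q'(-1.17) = -2.41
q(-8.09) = 17.32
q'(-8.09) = -1.58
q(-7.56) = 16.47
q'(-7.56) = -1.64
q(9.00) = -27.19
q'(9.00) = -3.63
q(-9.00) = 18.71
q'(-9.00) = -1.47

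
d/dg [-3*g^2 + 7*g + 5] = 7 - 6*g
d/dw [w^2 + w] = 2*w + 1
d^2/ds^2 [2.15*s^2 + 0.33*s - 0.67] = 4.30000000000000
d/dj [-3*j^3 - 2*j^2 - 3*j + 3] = -9*j^2 - 4*j - 3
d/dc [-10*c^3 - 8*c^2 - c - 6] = -30*c^2 - 16*c - 1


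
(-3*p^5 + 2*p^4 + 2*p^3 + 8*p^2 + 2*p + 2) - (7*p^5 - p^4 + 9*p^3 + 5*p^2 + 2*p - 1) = -10*p^5 + 3*p^4 - 7*p^3 + 3*p^2 + 3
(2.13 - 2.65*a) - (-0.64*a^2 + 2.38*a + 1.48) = 0.64*a^2 - 5.03*a + 0.65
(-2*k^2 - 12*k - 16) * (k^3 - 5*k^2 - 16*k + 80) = -2*k^5 - 2*k^4 + 76*k^3 + 112*k^2 - 704*k - 1280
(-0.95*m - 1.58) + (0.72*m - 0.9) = -0.23*m - 2.48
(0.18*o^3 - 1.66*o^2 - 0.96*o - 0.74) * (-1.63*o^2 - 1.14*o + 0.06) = -0.2934*o^5 + 2.5006*o^4 + 3.468*o^3 + 2.201*o^2 + 0.786*o - 0.0444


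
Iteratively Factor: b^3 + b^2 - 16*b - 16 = (b + 1)*(b^2 - 16) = (b + 1)*(b + 4)*(b - 4)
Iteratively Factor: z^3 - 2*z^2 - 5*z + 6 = (z - 3)*(z^2 + z - 2) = (z - 3)*(z + 2)*(z - 1)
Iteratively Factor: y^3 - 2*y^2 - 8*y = (y)*(y^2 - 2*y - 8) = y*(y - 4)*(y + 2)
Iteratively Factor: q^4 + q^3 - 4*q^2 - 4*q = (q + 2)*(q^3 - q^2 - 2*q) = (q + 1)*(q + 2)*(q^2 - 2*q) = (q - 2)*(q + 1)*(q + 2)*(q)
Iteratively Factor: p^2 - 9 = (p - 3)*(p + 3)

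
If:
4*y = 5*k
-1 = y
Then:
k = -4/5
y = -1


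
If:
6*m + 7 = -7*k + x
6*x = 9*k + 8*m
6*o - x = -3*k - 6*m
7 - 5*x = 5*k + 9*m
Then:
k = -854/167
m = 756/167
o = -749/334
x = -273/167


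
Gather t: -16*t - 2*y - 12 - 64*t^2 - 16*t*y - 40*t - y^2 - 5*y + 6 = -64*t^2 + t*(-16*y - 56) - y^2 - 7*y - 6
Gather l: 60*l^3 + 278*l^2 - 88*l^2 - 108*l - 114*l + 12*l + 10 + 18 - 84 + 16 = 60*l^3 + 190*l^2 - 210*l - 40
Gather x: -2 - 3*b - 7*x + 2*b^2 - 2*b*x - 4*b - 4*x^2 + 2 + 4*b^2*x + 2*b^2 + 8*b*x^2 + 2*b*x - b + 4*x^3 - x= 4*b^2 - 8*b + 4*x^3 + x^2*(8*b - 4) + x*(4*b^2 - 8)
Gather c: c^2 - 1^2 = c^2 - 1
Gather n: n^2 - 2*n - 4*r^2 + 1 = n^2 - 2*n - 4*r^2 + 1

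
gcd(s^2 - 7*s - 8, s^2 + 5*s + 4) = s + 1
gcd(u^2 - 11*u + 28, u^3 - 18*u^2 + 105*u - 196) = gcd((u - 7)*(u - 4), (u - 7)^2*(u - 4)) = u^2 - 11*u + 28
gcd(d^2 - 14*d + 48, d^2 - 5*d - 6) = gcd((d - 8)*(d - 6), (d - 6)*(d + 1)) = d - 6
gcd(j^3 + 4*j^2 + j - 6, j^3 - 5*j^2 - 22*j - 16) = j + 2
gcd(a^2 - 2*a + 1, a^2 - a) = a - 1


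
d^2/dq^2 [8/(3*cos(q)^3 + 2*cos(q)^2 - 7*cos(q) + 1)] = 8*((-19*cos(q) + 16*cos(2*q) + 27*cos(3*q))*(3*cos(q)^3 + 2*cos(q)^2 - 7*cos(q) + 1)/4 + 2*(9*cos(q)^2 + 4*cos(q) - 7)^2*sin(q)^2)/(3*cos(q)^3 + 2*cos(q)^2 - 7*cos(q) + 1)^3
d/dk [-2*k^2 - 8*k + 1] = -4*k - 8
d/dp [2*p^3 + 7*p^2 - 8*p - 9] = 6*p^2 + 14*p - 8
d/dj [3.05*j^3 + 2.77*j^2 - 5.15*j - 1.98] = 9.15*j^2 + 5.54*j - 5.15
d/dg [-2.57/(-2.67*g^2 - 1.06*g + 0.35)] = (-13.7238*g - 2.7242)/(2.67*g^2 + 1.06*g - 0.35)^2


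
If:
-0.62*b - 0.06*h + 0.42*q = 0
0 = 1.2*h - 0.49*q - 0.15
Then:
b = 0.637903225806452*q - 0.0120967741935484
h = 0.408333333333333*q + 0.125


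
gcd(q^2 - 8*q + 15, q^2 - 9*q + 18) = q - 3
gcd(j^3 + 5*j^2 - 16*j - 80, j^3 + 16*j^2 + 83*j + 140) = j^2 + 9*j + 20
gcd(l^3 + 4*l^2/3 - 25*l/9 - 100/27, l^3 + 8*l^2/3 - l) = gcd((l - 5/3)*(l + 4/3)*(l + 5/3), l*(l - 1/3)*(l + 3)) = 1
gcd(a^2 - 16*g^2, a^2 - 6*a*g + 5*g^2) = 1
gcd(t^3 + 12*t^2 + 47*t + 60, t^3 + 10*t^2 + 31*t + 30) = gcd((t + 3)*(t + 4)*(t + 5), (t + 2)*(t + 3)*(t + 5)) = t^2 + 8*t + 15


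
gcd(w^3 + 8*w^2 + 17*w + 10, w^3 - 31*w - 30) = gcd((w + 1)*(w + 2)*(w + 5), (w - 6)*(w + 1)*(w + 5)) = w^2 + 6*w + 5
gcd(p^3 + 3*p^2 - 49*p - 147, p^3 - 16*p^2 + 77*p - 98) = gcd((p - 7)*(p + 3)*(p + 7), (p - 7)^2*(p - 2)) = p - 7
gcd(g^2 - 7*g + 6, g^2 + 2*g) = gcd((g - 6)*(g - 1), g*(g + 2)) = 1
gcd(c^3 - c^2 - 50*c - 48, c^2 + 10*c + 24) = c + 6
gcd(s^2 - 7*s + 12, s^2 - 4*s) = s - 4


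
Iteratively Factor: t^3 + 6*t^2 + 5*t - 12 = (t + 3)*(t^2 + 3*t - 4) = (t - 1)*(t + 3)*(t + 4)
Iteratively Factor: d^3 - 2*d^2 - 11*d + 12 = (d + 3)*(d^2 - 5*d + 4) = (d - 4)*(d + 3)*(d - 1)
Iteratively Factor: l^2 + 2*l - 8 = (l - 2)*(l + 4)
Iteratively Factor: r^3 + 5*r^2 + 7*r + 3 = (r + 1)*(r^2 + 4*r + 3) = (r + 1)^2*(r + 3)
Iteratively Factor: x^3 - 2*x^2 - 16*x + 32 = (x - 4)*(x^2 + 2*x - 8) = (x - 4)*(x + 4)*(x - 2)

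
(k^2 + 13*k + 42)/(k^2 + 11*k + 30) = (k + 7)/(k + 5)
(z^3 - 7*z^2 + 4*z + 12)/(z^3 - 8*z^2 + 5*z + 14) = (z - 6)/(z - 7)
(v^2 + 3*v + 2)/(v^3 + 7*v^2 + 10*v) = (v + 1)/(v*(v + 5))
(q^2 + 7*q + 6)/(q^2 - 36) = (q + 1)/(q - 6)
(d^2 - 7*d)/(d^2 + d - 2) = d*(d - 7)/(d^2 + d - 2)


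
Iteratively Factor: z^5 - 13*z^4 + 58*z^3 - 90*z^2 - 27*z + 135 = (z - 3)*(z^4 - 10*z^3 + 28*z^2 - 6*z - 45) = (z - 3)^2*(z^3 - 7*z^2 + 7*z + 15) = (z - 5)*(z - 3)^2*(z^2 - 2*z - 3) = (z - 5)*(z - 3)^2*(z + 1)*(z - 3)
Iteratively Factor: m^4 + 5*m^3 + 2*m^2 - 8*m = (m + 4)*(m^3 + m^2 - 2*m) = m*(m + 4)*(m^2 + m - 2) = m*(m + 2)*(m + 4)*(m - 1)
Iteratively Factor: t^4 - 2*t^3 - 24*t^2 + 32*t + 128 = (t - 4)*(t^3 + 2*t^2 - 16*t - 32) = (t - 4)*(t + 2)*(t^2 - 16) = (t - 4)*(t + 2)*(t + 4)*(t - 4)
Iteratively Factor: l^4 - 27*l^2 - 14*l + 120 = (l + 4)*(l^3 - 4*l^2 - 11*l + 30) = (l - 2)*(l + 4)*(l^2 - 2*l - 15) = (l - 5)*(l - 2)*(l + 4)*(l + 3)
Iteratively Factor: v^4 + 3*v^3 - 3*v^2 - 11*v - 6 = (v + 1)*(v^3 + 2*v^2 - 5*v - 6) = (v + 1)^2*(v^2 + v - 6) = (v - 2)*(v + 1)^2*(v + 3)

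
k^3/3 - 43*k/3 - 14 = (k/3 + 1/3)*(k - 7)*(k + 6)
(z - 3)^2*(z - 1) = z^3 - 7*z^2 + 15*z - 9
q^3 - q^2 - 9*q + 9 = (q - 3)*(q - 1)*(q + 3)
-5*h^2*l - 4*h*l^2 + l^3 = l*(-5*h + l)*(h + l)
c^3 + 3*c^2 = c^2*(c + 3)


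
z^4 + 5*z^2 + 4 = (z - 2*I)*(z - I)*(z + I)*(z + 2*I)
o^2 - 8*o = o*(o - 8)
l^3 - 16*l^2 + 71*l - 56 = (l - 8)*(l - 7)*(l - 1)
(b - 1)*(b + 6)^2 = b^3 + 11*b^2 + 24*b - 36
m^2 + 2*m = m*(m + 2)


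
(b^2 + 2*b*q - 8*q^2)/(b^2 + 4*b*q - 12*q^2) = (b + 4*q)/(b + 6*q)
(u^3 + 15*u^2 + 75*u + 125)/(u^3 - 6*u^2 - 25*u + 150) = (u^2 + 10*u + 25)/(u^2 - 11*u + 30)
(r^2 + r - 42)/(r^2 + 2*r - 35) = (r - 6)/(r - 5)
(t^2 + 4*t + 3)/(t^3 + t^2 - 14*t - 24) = (t + 1)/(t^2 - 2*t - 8)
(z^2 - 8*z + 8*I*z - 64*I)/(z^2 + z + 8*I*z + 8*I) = (z - 8)/(z + 1)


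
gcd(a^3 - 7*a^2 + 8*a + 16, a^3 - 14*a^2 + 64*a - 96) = a^2 - 8*a + 16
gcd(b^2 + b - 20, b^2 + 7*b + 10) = b + 5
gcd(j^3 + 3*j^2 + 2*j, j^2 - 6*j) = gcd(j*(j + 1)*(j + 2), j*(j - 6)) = j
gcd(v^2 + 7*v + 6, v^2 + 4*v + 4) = 1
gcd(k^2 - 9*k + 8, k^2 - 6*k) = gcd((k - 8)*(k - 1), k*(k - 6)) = 1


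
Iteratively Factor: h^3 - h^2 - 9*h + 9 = (h - 1)*(h^2 - 9) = (h - 1)*(h + 3)*(h - 3)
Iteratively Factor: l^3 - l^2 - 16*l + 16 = (l - 1)*(l^2 - 16) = (l - 4)*(l - 1)*(l + 4)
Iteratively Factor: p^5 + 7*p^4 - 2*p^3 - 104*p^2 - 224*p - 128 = (p + 1)*(p^4 + 6*p^3 - 8*p^2 - 96*p - 128) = (p + 1)*(p + 4)*(p^3 + 2*p^2 - 16*p - 32) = (p - 4)*(p + 1)*(p + 4)*(p^2 + 6*p + 8) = (p - 4)*(p + 1)*(p + 4)^2*(p + 2)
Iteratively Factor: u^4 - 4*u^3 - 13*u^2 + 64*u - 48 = (u - 1)*(u^3 - 3*u^2 - 16*u + 48) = (u - 1)*(u + 4)*(u^2 - 7*u + 12) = (u - 4)*(u - 1)*(u + 4)*(u - 3)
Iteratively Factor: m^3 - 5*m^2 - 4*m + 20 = (m + 2)*(m^2 - 7*m + 10) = (m - 2)*(m + 2)*(m - 5)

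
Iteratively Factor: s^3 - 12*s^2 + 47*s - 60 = (s - 4)*(s^2 - 8*s + 15) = (s - 4)*(s - 3)*(s - 5)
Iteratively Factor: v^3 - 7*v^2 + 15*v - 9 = (v - 1)*(v^2 - 6*v + 9) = (v - 3)*(v - 1)*(v - 3)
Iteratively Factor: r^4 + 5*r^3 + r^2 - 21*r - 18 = (r + 3)*(r^3 + 2*r^2 - 5*r - 6) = (r + 3)^2*(r^2 - r - 2) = (r - 2)*(r + 3)^2*(r + 1)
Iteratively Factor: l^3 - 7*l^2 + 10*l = (l - 2)*(l^2 - 5*l) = (l - 5)*(l - 2)*(l)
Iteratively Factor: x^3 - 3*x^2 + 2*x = (x)*(x^2 - 3*x + 2) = x*(x - 1)*(x - 2)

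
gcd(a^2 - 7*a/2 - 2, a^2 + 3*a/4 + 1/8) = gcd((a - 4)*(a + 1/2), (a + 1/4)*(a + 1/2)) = a + 1/2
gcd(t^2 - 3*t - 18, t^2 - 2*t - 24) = t - 6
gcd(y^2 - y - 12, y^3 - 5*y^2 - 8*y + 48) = y^2 - y - 12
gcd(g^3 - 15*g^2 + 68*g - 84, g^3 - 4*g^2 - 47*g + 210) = g - 6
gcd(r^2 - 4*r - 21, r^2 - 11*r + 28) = r - 7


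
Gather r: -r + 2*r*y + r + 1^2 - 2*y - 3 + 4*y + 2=2*r*y + 2*y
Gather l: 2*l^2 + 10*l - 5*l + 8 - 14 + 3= 2*l^2 + 5*l - 3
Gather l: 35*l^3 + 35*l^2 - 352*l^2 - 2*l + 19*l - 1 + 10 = 35*l^3 - 317*l^2 + 17*l + 9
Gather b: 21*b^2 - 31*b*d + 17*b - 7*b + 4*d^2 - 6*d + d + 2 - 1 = 21*b^2 + b*(10 - 31*d) + 4*d^2 - 5*d + 1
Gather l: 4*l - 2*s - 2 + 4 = 4*l - 2*s + 2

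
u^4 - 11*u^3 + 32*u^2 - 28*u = u*(u - 7)*(u - 2)^2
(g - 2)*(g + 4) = g^2 + 2*g - 8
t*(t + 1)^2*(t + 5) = t^4 + 7*t^3 + 11*t^2 + 5*t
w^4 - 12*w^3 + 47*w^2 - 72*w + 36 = (w - 6)*(w - 3)*(w - 2)*(w - 1)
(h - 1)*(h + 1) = h^2 - 1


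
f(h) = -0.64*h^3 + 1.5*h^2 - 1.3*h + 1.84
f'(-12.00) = -313.78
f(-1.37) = 8.08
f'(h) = -1.92*h^2 + 3.0*h - 1.3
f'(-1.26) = -8.13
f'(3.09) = -10.36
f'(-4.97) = -63.64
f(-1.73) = 11.89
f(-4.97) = 123.92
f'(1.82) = -2.20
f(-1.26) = 7.14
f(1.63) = 0.93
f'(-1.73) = -12.24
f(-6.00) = 201.88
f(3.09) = -6.74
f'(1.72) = -1.82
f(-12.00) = 1339.36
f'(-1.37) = -9.01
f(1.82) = 0.58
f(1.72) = 0.78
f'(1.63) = -1.51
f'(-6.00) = -88.42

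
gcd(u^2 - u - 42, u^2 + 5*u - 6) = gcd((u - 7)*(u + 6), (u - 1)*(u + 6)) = u + 6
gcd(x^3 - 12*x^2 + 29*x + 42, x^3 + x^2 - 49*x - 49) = x^2 - 6*x - 7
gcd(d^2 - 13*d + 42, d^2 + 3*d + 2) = 1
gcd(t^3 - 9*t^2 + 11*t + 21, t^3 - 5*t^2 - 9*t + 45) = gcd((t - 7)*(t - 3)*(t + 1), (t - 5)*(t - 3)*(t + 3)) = t - 3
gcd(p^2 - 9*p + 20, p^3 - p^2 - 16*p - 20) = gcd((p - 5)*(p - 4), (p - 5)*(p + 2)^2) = p - 5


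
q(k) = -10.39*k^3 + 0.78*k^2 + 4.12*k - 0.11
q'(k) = -31.17*k^2 + 1.56*k + 4.12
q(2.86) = -225.01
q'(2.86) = -246.38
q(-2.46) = 149.15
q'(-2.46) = -188.35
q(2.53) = -152.95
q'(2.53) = -191.45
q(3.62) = -467.85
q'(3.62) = -398.70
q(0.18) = 0.60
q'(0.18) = 3.39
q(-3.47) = 429.10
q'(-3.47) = -376.61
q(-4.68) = 1062.70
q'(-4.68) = -685.88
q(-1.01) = 7.23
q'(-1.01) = -29.25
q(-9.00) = 7600.30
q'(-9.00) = -2534.69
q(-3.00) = 275.08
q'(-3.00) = -281.09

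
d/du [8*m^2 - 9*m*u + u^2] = -9*m + 2*u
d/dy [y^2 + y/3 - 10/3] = 2*y + 1/3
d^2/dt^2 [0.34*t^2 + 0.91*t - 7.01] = 0.680000000000000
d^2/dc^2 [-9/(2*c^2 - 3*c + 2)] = 18*(4*c^2 - 6*c - (4*c - 3)^2 + 4)/(2*c^2 - 3*c + 2)^3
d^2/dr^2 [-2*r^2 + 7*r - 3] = -4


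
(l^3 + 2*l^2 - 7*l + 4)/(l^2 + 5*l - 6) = (l^2 + 3*l - 4)/(l + 6)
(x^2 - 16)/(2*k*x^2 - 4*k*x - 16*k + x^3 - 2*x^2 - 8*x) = (x + 4)/(2*k*x + 4*k + x^2 + 2*x)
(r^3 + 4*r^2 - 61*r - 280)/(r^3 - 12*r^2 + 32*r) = (r^2 + 12*r + 35)/(r*(r - 4))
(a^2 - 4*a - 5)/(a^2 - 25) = (a + 1)/(a + 5)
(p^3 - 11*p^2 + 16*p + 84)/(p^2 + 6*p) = (p^3 - 11*p^2 + 16*p + 84)/(p*(p + 6))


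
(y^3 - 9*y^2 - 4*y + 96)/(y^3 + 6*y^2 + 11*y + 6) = (y^2 - 12*y + 32)/(y^2 + 3*y + 2)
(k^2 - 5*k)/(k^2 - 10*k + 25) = k/(k - 5)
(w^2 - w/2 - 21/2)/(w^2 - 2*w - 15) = (w - 7/2)/(w - 5)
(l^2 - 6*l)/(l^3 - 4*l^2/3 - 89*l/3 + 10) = 3*l/(3*l^2 + 14*l - 5)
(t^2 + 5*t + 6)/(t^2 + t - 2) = (t + 3)/(t - 1)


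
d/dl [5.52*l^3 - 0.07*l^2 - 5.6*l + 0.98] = 16.56*l^2 - 0.14*l - 5.6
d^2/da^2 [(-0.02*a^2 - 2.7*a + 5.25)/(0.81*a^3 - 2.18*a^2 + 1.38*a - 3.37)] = (-0.026244*a^6 - 10.62882*a^5 + 70.074396*a^4 - 168.838692*a^3 + 97.350612*a^2 + 110.23587*a - 82.710616)/(0.531441*a^9 - 4.290894*a^8 + 14.264586*a^7 - 31.614227*a^6 + 60.007104*a^5 - 83.103456*a^4 + 91.055187*a^3 - 93.52761*a^2 + 47.017566*a - 38.272753)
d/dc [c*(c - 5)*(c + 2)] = 3*c^2 - 6*c - 10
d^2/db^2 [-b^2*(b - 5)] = 10 - 6*b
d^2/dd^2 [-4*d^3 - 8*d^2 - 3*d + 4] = -24*d - 16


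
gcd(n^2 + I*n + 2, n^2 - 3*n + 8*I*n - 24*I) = 1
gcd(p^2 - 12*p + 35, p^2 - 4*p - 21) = p - 7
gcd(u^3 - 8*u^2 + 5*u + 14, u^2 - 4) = u - 2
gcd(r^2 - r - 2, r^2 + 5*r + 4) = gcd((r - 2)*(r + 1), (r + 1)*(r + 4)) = r + 1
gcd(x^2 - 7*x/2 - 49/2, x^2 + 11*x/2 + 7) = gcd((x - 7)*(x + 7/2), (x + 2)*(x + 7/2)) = x + 7/2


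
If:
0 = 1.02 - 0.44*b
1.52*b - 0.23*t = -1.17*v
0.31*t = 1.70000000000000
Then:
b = 2.32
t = 5.48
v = -1.93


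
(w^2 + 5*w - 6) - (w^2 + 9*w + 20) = -4*w - 26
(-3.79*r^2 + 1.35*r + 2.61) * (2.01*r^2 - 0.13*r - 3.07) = -7.6179*r^4 + 3.2062*r^3 + 16.7059*r^2 - 4.4838*r - 8.0127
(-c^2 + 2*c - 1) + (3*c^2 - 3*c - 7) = 2*c^2 - c - 8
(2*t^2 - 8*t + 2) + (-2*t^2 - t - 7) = -9*t - 5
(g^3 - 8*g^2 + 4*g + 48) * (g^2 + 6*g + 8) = g^5 - 2*g^4 - 36*g^3 + 8*g^2 + 320*g + 384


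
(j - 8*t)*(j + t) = j^2 - 7*j*t - 8*t^2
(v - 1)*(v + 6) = v^2 + 5*v - 6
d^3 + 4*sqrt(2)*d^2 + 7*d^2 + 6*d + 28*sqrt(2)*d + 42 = (d + 7)*(d + sqrt(2))*(d + 3*sqrt(2))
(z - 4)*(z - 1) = z^2 - 5*z + 4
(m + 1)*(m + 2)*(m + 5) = m^3 + 8*m^2 + 17*m + 10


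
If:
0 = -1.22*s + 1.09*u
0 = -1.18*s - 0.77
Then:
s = -0.65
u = -0.73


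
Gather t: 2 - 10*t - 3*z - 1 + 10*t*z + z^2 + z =t*(10*z - 10) + z^2 - 2*z + 1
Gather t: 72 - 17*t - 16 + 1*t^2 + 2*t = t^2 - 15*t + 56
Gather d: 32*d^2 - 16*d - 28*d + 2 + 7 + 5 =32*d^2 - 44*d + 14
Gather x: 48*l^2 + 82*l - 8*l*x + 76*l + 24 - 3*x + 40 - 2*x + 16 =48*l^2 + 158*l + x*(-8*l - 5) + 80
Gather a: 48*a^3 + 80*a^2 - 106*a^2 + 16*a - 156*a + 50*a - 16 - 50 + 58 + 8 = 48*a^3 - 26*a^2 - 90*a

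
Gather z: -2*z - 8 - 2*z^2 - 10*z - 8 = -2*z^2 - 12*z - 16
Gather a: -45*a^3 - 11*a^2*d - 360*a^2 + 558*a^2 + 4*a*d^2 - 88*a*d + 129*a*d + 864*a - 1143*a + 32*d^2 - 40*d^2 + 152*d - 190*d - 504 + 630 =-45*a^3 + a^2*(198 - 11*d) + a*(4*d^2 + 41*d - 279) - 8*d^2 - 38*d + 126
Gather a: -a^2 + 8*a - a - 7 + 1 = -a^2 + 7*a - 6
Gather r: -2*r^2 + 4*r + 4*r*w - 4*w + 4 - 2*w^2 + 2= -2*r^2 + r*(4*w + 4) - 2*w^2 - 4*w + 6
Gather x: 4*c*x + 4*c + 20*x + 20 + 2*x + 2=4*c + x*(4*c + 22) + 22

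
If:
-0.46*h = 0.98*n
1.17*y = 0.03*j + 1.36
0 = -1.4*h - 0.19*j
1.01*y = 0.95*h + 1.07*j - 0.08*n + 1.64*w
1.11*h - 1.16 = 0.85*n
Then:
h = 0.77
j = -5.66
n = -0.36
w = 3.86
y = 1.02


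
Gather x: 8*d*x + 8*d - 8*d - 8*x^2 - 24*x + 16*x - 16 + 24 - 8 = -8*x^2 + x*(8*d - 8)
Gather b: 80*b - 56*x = 80*b - 56*x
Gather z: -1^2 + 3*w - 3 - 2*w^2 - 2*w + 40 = -2*w^2 + w + 36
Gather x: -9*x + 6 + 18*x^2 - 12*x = 18*x^2 - 21*x + 6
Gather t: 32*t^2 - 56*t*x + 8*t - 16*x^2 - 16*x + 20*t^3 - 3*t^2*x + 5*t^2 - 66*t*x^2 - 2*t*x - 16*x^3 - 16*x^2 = 20*t^3 + t^2*(37 - 3*x) + t*(-66*x^2 - 58*x + 8) - 16*x^3 - 32*x^2 - 16*x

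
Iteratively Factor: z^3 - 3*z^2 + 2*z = (z)*(z^2 - 3*z + 2) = z*(z - 1)*(z - 2)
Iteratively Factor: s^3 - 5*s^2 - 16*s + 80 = (s - 5)*(s^2 - 16) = (s - 5)*(s + 4)*(s - 4)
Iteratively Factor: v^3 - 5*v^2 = (v)*(v^2 - 5*v) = v*(v - 5)*(v)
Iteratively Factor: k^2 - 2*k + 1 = (k - 1)*(k - 1)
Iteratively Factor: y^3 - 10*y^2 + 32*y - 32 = (y - 2)*(y^2 - 8*y + 16) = (y - 4)*(y - 2)*(y - 4)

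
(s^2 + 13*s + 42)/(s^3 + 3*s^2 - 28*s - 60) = (s + 7)/(s^2 - 3*s - 10)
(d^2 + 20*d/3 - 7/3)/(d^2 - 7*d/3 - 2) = (-3*d^2 - 20*d + 7)/(-3*d^2 + 7*d + 6)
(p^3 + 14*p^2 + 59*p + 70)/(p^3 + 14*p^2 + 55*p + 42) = (p^2 + 7*p + 10)/(p^2 + 7*p + 6)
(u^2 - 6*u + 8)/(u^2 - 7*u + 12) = (u - 2)/(u - 3)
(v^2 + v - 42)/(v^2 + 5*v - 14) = (v - 6)/(v - 2)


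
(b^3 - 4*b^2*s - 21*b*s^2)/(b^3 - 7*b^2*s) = (b + 3*s)/b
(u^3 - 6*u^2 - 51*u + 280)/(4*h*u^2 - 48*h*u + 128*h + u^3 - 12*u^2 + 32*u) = (u^2 + 2*u - 35)/(4*h*u - 16*h + u^2 - 4*u)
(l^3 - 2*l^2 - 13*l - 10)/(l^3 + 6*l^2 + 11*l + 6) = (l - 5)/(l + 3)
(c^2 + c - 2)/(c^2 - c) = (c + 2)/c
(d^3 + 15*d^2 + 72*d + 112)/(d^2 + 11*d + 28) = d + 4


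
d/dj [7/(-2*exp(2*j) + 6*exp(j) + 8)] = (7*exp(j) - 21/2)*exp(j)/(-exp(2*j) + 3*exp(j) + 4)^2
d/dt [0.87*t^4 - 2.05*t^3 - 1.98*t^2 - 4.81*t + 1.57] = 3.48*t^3 - 6.15*t^2 - 3.96*t - 4.81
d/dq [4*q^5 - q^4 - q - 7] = 20*q^4 - 4*q^3 - 1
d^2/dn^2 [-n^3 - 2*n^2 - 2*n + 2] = -6*n - 4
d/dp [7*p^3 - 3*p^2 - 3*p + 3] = 21*p^2 - 6*p - 3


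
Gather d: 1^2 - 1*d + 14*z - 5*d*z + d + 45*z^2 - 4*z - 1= -5*d*z + 45*z^2 + 10*z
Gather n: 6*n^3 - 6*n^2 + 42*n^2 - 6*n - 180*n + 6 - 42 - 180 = 6*n^3 + 36*n^2 - 186*n - 216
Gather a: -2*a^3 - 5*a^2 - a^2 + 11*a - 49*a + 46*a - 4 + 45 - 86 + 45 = -2*a^3 - 6*a^2 + 8*a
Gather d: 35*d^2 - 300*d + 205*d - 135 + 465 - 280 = 35*d^2 - 95*d + 50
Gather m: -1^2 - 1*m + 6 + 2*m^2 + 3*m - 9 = 2*m^2 + 2*m - 4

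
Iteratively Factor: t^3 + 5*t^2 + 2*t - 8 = (t + 2)*(t^2 + 3*t - 4) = (t - 1)*(t + 2)*(t + 4)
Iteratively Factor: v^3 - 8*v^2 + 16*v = (v - 4)*(v^2 - 4*v) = v*(v - 4)*(v - 4)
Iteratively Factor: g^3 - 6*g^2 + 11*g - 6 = (g - 2)*(g^2 - 4*g + 3) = (g - 2)*(g - 1)*(g - 3)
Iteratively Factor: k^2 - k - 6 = (k + 2)*(k - 3)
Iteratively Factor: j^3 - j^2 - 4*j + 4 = (j - 1)*(j^2 - 4) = (j - 2)*(j - 1)*(j + 2)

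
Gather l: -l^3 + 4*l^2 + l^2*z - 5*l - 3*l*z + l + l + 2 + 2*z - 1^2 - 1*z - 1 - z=-l^3 + l^2*(z + 4) + l*(-3*z - 3)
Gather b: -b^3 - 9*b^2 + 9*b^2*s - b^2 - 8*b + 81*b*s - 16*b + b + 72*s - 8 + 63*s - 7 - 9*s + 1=-b^3 + b^2*(9*s - 10) + b*(81*s - 23) + 126*s - 14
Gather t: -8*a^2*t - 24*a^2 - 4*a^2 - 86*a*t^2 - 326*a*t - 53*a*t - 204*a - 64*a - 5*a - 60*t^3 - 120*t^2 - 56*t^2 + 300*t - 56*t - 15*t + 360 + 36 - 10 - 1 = -28*a^2 - 273*a - 60*t^3 + t^2*(-86*a - 176) + t*(-8*a^2 - 379*a + 229) + 385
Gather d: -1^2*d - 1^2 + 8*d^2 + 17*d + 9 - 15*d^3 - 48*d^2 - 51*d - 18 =-15*d^3 - 40*d^2 - 35*d - 10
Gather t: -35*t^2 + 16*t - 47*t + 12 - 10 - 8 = -35*t^2 - 31*t - 6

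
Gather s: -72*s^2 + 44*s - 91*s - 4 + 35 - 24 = -72*s^2 - 47*s + 7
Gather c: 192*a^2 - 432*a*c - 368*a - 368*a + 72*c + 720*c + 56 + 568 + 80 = 192*a^2 - 736*a + c*(792 - 432*a) + 704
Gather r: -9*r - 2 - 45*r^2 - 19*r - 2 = -45*r^2 - 28*r - 4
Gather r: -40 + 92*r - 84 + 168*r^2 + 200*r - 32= 168*r^2 + 292*r - 156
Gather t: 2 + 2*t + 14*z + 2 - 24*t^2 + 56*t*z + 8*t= -24*t^2 + t*(56*z + 10) + 14*z + 4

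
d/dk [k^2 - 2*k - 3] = 2*k - 2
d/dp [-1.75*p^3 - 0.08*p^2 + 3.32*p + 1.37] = -5.25*p^2 - 0.16*p + 3.32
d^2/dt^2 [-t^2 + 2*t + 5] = -2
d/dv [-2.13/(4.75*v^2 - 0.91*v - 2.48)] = (20.235*v - 1.9383)/(-4.75*v^2 + 0.91*v + 2.48)^2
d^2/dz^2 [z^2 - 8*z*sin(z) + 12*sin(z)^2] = 8*z*sin(z) - 48*sin(z)^2 - 16*cos(z) + 26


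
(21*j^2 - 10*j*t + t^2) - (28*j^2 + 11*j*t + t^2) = -7*j^2 - 21*j*t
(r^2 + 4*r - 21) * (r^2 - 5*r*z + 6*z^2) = r^4 - 5*r^3*z + 4*r^3 + 6*r^2*z^2 - 20*r^2*z - 21*r^2 + 24*r*z^2 + 105*r*z - 126*z^2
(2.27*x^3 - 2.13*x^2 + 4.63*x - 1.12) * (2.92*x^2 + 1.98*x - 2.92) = 6.6284*x^5 - 1.725*x^4 + 2.6738*x^3 + 12.1166*x^2 - 15.7372*x + 3.2704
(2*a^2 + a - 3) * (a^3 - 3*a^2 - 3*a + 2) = 2*a^5 - 5*a^4 - 12*a^3 + 10*a^2 + 11*a - 6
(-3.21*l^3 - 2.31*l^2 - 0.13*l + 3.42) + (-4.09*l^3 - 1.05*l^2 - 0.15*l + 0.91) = -7.3*l^3 - 3.36*l^2 - 0.28*l + 4.33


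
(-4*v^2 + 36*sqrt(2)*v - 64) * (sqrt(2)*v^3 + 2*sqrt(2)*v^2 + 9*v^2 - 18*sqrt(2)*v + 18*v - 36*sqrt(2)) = -4*sqrt(2)*v^5 - 8*sqrt(2)*v^4 + 36*v^4 + 72*v^3 + 332*sqrt(2)*v^3 - 1872*v^2 + 664*sqrt(2)*v^2 - 3744*v + 1152*sqrt(2)*v + 2304*sqrt(2)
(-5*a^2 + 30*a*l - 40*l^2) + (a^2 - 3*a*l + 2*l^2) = -4*a^2 + 27*a*l - 38*l^2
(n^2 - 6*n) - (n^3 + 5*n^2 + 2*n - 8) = -n^3 - 4*n^2 - 8*n + 8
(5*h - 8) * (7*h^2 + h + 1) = 35*h^3 - 51*h^2 - 3*h - 8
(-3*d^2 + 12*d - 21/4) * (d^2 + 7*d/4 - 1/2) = -3*d^4 + 27*d^3/4 + 69*d^2/4 - 243*d/16 + 21/8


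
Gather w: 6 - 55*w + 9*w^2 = 9*w^2 - 55*w + 6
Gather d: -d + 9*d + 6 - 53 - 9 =8*d - 56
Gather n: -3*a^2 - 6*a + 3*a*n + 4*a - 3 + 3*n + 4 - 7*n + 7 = -3*a^2 - 2*a + n*(3*a - 4) + 8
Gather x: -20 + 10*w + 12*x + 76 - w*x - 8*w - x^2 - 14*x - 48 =2*w - x^2 + x*(-w - 2) + 8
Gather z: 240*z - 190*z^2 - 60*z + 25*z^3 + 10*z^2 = 25*z^3 - 180*z^2 + 180*z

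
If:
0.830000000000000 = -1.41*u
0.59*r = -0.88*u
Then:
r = 0.88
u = -0.59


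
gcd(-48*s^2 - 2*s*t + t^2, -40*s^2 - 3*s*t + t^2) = 8*s - t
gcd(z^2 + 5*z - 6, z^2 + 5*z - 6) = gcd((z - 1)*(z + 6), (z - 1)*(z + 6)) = z^2 + 5*z - 6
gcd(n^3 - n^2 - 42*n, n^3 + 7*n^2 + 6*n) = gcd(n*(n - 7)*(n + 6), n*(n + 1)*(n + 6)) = n^2 + 6*n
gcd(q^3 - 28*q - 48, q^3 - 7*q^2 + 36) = q^2 - 4*q - 12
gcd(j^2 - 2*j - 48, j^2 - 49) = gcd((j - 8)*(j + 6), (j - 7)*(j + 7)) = 1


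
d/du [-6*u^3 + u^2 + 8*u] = -18*u^2 + 2*u + 8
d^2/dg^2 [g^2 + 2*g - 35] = 2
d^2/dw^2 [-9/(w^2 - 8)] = 18*(-3*w^2 - 8)/(w^2 - 8)^3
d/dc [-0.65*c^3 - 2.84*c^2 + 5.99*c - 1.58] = -1.95*c^2 - 5.68*c + 5.99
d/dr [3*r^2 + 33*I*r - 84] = 6*r + 33*I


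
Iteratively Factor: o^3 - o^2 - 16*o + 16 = (o - 1)*(o^2 - 16) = (o - 1)*(o + 4)*(o - 4)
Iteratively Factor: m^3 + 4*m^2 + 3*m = (m)*(m^2 + 4*m + 3) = m*(m + 3)*(m + 1)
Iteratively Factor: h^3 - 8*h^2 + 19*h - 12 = (h - 4)*(h^2 - 4*h + 3) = (h - 4)*(h - 1)*(h - 3)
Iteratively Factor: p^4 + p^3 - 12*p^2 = (p)*(p^3 + p^2 - 12*p) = p*(p + 4)*(p^2 - 3*p) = p*(p - 3)*(p + 4)*(p)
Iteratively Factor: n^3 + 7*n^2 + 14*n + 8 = (n + 2)*(n^2 + 5*n + 4) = (n + 2)*(n + 4)*(n + 1)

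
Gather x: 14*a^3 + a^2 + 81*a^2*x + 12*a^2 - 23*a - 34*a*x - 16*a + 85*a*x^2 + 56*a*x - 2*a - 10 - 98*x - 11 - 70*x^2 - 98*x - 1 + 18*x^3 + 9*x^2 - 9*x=14*a^3 + 13*a^2 - 41*a + 18*x^3 + x^2*(85*a - 61) + x*(81*a^2 + 22*a - 205) - 22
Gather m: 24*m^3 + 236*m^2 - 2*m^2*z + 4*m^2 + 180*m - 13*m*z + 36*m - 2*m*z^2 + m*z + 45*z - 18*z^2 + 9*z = 24*m^3 + m^2*(240 - 2*z) + m*(-2*z^2 - 12*z + 216) - 18*z^2 + 54*z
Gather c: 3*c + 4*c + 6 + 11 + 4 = 7*c + 21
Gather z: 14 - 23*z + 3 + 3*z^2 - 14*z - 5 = 3*z^2 - 37*z + 12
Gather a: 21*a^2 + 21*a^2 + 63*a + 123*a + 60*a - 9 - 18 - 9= 42*a^2 + 246*a - 36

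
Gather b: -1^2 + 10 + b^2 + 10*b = b^2 + 10*b + 9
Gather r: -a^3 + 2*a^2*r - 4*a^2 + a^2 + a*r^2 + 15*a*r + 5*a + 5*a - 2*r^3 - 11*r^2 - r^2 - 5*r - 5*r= -a^3 - 3*a^2 + 10*a - 2*r^3 + r^2*(a - 12) + r*(2*a^2 + 15*a - 10)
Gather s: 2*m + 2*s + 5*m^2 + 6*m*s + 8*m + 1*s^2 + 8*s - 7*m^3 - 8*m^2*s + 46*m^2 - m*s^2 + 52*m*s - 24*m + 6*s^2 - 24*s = -7*m^3 + 51*m^2 - 14*m + s^2*(7 - m) + s*(-8*m^2 + 58*m - 14)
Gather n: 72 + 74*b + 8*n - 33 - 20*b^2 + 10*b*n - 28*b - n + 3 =-20*b^2 + 46*b + n*(10*b + 7) + 42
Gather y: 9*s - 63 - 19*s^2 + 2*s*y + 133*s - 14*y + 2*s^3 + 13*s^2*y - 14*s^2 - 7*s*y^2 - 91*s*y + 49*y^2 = 2*s^3 - 33*s^2 + 142*s + y^2*(49 - 7*s) + y*(13*s^2 - 89*s - 14) - 63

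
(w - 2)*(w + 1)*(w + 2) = w^3 + w^2 - 4*w - 4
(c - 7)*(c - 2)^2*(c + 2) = c^4 - 9*c^3 + 10*c^2 + 36*c - 56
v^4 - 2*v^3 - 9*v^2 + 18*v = v*(v - 3)*(v - 2)*(v + 3)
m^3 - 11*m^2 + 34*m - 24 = (m - 6)*(m - 4)*(m - 1)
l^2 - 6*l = l*(l - 6)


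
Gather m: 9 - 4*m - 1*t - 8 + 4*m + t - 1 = 0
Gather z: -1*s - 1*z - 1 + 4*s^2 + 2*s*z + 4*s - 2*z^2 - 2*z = 4*s^2 + 3*s - 2*z^2 + z*(2*s - 3) - 1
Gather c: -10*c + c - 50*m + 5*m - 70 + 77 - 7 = -9*c - 45*m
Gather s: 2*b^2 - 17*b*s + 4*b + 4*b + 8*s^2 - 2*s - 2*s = 2*b^2 + 8*b + 8*s^2 + s*(-17*b - 4)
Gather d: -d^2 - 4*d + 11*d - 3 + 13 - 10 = -d^2 + 7*d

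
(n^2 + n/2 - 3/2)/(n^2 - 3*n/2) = (2*n^2 + n - 3)/(n*(2*n - 3))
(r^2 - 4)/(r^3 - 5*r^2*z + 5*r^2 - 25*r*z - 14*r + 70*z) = (-r - 2)/(-r^2 + 5*r*z - 7*r + 35*z)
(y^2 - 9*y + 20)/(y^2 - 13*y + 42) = (y^2 - 9*y + 20)/(y^2 - 13*y + 42)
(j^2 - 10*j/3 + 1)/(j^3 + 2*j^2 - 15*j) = (j - 1/3)/(j*(j + 5))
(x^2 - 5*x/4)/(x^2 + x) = (x - 5/4)/(x + 1)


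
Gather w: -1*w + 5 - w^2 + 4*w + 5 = -w^2 + 3*w + 10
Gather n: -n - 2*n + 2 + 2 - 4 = -3*n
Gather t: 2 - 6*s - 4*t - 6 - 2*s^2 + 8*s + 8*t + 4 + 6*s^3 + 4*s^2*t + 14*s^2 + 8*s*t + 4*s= 6*s^3 + 12*s^2 + 6*s + t*(4*s^2 + 8*s + 4)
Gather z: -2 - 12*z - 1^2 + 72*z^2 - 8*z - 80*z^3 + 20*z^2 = -80*z^3 + 92*z^2 - 20*z - 3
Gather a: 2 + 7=9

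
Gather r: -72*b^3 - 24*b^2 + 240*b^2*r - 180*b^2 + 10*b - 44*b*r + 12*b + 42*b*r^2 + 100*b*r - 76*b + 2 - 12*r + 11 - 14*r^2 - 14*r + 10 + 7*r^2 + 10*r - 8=-72*b^3 - 204*b^2 - 54*b + r^2*(42*b - 7) + r*(240*b^2 + 56*b - 16) + 15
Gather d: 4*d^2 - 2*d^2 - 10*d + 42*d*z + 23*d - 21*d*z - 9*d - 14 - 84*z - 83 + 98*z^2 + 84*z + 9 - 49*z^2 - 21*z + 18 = 2*d^2 + d*(21*z + 4) + 49*z^2 - 21*z - 70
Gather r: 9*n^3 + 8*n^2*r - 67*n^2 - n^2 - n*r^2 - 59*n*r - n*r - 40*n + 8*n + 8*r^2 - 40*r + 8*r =9*n^3 - 68*n^2 - 32*n + r^2*(8 - n) + r*(8*n^2 - 60*n - 32)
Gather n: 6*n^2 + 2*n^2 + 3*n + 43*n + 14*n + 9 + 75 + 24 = 8*n^2 + 60*n + 108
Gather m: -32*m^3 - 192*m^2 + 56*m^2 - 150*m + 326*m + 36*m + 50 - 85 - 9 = -32*m^3 - 136*m^2 + 212*m - 44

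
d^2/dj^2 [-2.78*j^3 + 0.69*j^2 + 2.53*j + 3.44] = 1.38 - 16.68*j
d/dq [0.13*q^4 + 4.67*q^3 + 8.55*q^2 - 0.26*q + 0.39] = 0.52*q^3 + 14.01*q^2 + 17.1*q - 0.26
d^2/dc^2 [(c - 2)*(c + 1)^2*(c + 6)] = 12*c^2 + 36*c - 6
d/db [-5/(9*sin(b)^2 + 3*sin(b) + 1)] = 15*(6*sin(b) + 1)*cos(b)/(9*sin(b)^2 + 3*sin(b) + 1)^2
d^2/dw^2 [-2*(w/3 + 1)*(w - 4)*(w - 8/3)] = 44/9 - 4*w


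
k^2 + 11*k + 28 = (k + 4)*(k + 7)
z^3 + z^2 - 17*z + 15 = (z - 3)*(z - 1)*(z + 5)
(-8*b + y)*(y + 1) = -8*b*y - 8*b + y^2 + y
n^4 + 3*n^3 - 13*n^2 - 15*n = n*(n - 3)*(n + 1)*(n + 5)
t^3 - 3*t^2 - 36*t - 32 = (t - 8)*(t + 1)*(t + 4)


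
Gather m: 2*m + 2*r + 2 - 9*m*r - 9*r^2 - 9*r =m*(2 - 9*r) - 9*r^2 - 7*r + 2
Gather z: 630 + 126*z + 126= 126*z + 756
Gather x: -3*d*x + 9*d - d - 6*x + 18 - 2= 8*d + x*(-3*d - 6) + 16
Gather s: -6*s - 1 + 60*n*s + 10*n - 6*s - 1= 10*n + s*(60*n - 12) - 2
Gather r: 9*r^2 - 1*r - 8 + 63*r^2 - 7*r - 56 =72*r^2 - 8*r - 64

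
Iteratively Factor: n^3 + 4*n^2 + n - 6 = (n + 3)*(n^2 + n - 2) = (n + 2)*(n + 3)*(n - 1)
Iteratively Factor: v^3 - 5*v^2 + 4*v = (v - 1)*(v^2 - 4*v) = v*(v - 1)*(v - 4)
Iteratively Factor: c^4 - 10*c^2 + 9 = (c - 3)*(c^3 + 3*c^2 - c - 3) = (c - 3)*(c + 1)*(c^2 + 2*c - 3) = (c - 3)*(c + 1)*(c + 3)*(c - 1)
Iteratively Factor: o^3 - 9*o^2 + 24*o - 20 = (o - 2)*(o^2 - 7*o + 10) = (o - 5)*(o - 2)*(o - 2)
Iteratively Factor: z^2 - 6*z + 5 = (z - 1)*(z - 5)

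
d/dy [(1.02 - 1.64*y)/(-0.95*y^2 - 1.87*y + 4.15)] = (-1.558*y^2 + 1.938*y - 4.8986)/(0.9025*y^4 + 3.553*y^3 - 4.3881*y^2 - 15.521*y + 17.2225)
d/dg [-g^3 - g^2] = g*(-3*g - 2)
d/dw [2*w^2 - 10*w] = 4*w - 10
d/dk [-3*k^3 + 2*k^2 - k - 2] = -9*k^2 + 4*k - 1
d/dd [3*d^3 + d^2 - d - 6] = 9*d^2 + 2*d - 1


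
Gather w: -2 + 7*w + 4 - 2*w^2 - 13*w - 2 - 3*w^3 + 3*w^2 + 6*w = -3*w^3 + w^2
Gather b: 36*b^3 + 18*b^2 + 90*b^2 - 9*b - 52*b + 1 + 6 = 36*b^3 + 108*b^2 - 61*b + 7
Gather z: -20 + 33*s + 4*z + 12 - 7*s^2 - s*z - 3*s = -7*s^2 + 30*s + z*(4 - s) - 8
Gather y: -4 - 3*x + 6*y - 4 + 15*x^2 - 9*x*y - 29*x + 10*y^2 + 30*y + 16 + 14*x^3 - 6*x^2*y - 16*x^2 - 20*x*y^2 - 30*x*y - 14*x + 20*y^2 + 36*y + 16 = 14*x^3 - x^2 - 46*x + y^2*(30 - 20*x) + y*(-6*x^2 - 39*x + 72) + 24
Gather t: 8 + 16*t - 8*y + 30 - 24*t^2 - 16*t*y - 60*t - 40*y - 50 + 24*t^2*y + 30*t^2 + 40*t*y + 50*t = t^2*(24*y + 6) + t*(24*y + 6) - 48*y - 12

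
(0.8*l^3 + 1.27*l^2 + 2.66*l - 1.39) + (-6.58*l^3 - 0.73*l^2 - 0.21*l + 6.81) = -5.78*l^3 + 0.54*l^2 + 2.45*l + 5.42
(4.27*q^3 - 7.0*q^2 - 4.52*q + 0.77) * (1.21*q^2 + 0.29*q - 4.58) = 5.1667*q^5 - 7.2317*q^4 - 27.0558*q^3 + 31.6809*q^2 + 20.9249*q - 3.5266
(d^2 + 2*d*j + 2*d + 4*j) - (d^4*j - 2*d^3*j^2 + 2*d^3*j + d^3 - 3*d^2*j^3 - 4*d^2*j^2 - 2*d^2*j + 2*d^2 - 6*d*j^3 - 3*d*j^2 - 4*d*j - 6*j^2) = -d^4*j + 2*d^3*j^2 - 2*d^3*j - d^3 + 3*d^2*j^3 + 4*d^2*j^2 + 2*d^2*j - d^2 + 6*d*j^3 + 3*d*j^2 + 6*d*j + 2*d + 6*j^2 + 4*j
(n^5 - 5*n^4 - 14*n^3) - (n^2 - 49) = n^5 - 5*n^4 - 14*n^3 - n^2 + 49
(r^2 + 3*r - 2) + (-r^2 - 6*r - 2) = -3*r - 4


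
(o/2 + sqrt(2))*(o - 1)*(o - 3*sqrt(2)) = o^3/2 - sqrt(2)*o^2/2 - o^2/2 - 6*o + sqrt(2)*o/2 + 6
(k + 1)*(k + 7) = k^2 + 8*k + 7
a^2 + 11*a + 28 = (a + 4)*(a + 7)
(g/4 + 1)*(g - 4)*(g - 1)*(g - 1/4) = g^4/4 - 5*g^3/16 - 63*g^2/16 + 5*g - 1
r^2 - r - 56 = (r - 8)*(r + 7)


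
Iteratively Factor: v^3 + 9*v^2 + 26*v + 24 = (v + 4)*(v^2 + 5*v + 6) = (v + 2)*(v + 4)*(v + 3)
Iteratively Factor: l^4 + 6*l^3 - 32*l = (l + 4)*(l^3 + 2*l^2 - 8*l) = (l - 2)*(l + 4)*(l^2 + 4*l) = l*(l - 2)*(l + 4)*(l + 4)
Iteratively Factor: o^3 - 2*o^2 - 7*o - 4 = (o + 1)*(o^2 - 3*o - 4) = (o + 1)^2*(o - 4)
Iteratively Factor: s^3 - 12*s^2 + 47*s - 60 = (s - 4)*(s^2 - 8*s + 15) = (s - 5)*(s - 4)*(s - 3)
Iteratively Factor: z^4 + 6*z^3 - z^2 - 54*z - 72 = (z + 2)*(z^3 + 4*z^2 - 9*z - 36) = (z + 2)*(z + 3)*(z^2 + z - 12) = (z - 3)*(z + 2)*(z + 3)*(z + 4)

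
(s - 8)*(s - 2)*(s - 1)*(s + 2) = s^4 - 9*s^3 + 4*s^2 + 36*s - 32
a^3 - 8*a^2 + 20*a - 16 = (a - 4)*(a - 2)^2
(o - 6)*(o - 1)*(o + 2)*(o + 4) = o^4 - o^3 - 28*o^2 - 20*o + 48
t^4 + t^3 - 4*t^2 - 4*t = t*(t - 2)*(t + 1)*(t + 2)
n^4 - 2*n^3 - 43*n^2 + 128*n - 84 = (n - 6)*(n - 2)*(n - 1)*(n + 7)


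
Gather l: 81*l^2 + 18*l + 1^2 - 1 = 81*l^2 + 18*l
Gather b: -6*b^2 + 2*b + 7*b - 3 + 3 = -6*b^2 + 9*b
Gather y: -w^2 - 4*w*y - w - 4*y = -w^2 - w + y*(-4*w - 4)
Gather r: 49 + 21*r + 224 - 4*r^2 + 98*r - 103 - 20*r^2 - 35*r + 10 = -24*r^2 + 84*r + 180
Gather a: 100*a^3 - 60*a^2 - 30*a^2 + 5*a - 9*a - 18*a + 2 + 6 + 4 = 100*a^3 - 90*a^2 - 22*a + 12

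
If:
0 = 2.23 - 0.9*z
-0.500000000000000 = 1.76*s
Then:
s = -0.28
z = 2.48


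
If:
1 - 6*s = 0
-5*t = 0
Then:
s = 1/6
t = 0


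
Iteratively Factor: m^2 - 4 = (m - 2)*(m + 2)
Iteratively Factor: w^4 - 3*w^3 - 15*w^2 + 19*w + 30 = (w - 5)*(w^3 + 2*w^2 - 5*w - 6) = (w - 5)*(w + 1)*(w^2 + w - 6) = (w - 5)*(w + 1)*(w + 3)*(w - 2)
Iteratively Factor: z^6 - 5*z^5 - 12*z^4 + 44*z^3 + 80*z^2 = (z + 2)*(z^5 - 7*z^4 + 2*z^3 + 40*z^2) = z*(z + 2)*(z^4 - 7*z^3 + 2*z^2 + 40*z) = z^2*(z + 2)*(z^3 - 7*z^2 + 2*z + 40) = z^2*(z - 4)*(z + 2)*(z^2 - 3*z - 10) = z^2*(z - 5)*(z - 4)*(z + 2)*(z + 2)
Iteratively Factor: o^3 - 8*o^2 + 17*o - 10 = (o - 5)*(o^2 - 3*o + 2) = (o - 5)*(o - 1)*(o - 2)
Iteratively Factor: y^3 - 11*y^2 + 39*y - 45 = (y - 3)*(y^2 - 8*y + 15) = (y - 3)^2*(y - 5)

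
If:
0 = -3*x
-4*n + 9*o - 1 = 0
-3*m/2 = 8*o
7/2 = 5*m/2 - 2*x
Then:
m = 7/5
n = -269/320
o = -21/80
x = 0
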